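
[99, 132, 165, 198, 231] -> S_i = 99 + 33*i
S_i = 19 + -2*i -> [19, 17, 15, 13, 11]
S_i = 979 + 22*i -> [979, 1001, 1023, 1045, 1067]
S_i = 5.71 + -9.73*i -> [5.71, -4.02, -13.75, -23.48, -33.21]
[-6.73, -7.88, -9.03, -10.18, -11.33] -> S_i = -6.73 + -1.15*i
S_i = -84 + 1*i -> [-84, -83, -82, -81, -80]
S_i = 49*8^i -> [49, 392, 3136, 25088, 200704]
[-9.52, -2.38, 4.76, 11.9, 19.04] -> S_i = -9.52 + 7.14*i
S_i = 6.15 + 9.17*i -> [6.15, 15.32, 24.49, 33.66, 42.83]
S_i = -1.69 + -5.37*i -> [-1.69, -7.06, -12.43, -17.8, -23.17]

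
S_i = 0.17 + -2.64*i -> [0.17, -2.47, -5.11, -7.75, -10.39]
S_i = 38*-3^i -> [38, -114, 342, -1026, 3078]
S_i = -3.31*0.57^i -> [-3.31, -1.89, -1.08, -0.61, -0.35]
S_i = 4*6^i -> [4, 24, 144, 864, 5184]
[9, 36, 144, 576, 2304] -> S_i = 9*4^i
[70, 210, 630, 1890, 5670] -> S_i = 70*3^i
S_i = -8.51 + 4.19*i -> [-8.51, -4.32, -0.13, 4.06, 8.25]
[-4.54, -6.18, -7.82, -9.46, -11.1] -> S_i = -4.54 + -1.64*i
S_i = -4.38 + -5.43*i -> [-4.38, -9.81, -15.24, -20.67, -26.1]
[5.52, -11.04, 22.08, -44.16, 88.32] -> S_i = 5.52*(-2.00)^i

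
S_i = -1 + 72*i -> [-1, 71, 143, 215, 287]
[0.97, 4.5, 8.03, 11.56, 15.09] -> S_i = 0.97 + 3.53*i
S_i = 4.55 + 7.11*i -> [4.55, 11.66, 18.77, 25.88, 32.99]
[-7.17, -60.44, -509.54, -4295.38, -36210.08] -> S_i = -7.17*8.43^i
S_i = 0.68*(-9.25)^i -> [0.68, -6.29, 58.18, -538.19, 4978.24]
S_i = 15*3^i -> [15, 45, 135, 405, 1215]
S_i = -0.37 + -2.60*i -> [-0.37, -2.97, -5.57, -8.17, -10.77]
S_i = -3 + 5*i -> [-3, 2, 7, 12, 17]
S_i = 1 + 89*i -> [1, 90, 179, 268, 357]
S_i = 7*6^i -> [7, 42, 252, 1512, 9072]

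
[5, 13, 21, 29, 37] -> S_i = 5 + 8*i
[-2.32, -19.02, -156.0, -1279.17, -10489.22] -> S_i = -2.32*8.20^i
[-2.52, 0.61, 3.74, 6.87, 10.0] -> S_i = -2.52 + 3.13*i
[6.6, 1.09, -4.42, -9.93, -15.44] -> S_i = 6.60 + -5.51*i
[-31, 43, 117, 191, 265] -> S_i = -31 + 74*i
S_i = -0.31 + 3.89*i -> [-0.31, 3.58, 7.47, 11.36, 15.25]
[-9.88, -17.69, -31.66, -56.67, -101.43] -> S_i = -9.88*1.79^i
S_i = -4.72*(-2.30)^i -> [-4.72, 10.86, -24.97, 57.43, -132.08]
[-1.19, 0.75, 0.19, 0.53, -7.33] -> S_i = Random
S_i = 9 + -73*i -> [9, -64, -137, -210, -283]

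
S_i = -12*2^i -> [-12, -24, -48, -96, -192]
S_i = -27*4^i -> [-27, -108, -432, -1728, -6912]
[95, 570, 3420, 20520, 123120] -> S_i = 95*6^i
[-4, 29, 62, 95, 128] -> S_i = -4 + 33*i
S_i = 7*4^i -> [7, 28, 112, 448, 1792]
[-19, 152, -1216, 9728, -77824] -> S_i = -19*-8^i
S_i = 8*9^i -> [8, 72, 648, 5832, 52488]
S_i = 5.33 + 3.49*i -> [5.33, 8.82, 12.31, 15.8, 19.29]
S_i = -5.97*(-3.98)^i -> [-5.97, 23.76, -94.57, 376.38, -1497.98]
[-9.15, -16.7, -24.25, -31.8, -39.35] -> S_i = -9.15 + -7.55*i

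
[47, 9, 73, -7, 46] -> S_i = Random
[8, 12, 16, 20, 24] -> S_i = 8 + 4*i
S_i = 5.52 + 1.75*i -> [5.52, 7.27, 9.02, 10.77, 12.52]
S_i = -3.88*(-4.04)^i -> [-3.88, 15.68, -63.33, 255.84, -1033.61]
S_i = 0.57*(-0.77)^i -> [0.57, -0.44, 0.34, -0.26, 0.2]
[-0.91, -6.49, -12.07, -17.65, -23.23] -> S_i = -0.91 + -5.58*i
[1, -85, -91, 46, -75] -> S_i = Random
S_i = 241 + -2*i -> [241, 239, 237, 235, 233]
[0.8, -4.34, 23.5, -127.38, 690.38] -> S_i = 0.80*(-5.42)^i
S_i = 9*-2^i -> [9, -18, 36, -72, 144]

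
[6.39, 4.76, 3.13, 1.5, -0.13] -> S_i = 6.39 + -1.63*i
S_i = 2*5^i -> [2, 10, 50, 250, 1250]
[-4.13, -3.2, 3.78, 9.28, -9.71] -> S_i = Random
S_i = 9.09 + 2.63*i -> [9.09, 11.72, 14.35, 16.98, 19.61]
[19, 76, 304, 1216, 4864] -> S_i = 19*4^i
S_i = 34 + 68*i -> [34, 102, 170, 238, 306]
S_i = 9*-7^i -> [9, -63, 441, -3087, 21609]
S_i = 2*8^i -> [2, 16, 128, 1024, 8192]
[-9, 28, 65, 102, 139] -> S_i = -9 + 37*i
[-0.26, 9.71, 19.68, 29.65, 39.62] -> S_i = -0.26 + 9.97*i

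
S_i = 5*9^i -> [5, 45, 405, 3645, 32805]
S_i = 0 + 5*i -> [0, 5, 10, 15, 20]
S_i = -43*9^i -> [-43, -387, -3483, -31347, -282123]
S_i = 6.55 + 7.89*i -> [6.55, 14.44, 22.33, 30.22, 38.11]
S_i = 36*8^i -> [36, 288, 2304, 18432, 147456]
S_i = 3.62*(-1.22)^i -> [3.62, -4.42, 5.39, -6.57, 8.02]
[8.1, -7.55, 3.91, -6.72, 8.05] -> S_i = Random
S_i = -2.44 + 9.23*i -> [-2.44, 6.79, 16.02, 25.25, 34.48]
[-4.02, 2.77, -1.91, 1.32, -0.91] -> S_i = -4.02*(-0.69)^i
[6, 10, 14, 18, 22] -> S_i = 6 + 4*i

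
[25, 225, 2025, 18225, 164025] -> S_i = 25*9^i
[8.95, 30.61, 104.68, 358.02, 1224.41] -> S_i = 8.95*3.42^i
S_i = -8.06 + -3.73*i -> [-8.06, -11.79, -15.52, -19.25, -22.98]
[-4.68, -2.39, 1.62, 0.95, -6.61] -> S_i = Random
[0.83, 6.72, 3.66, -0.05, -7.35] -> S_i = Random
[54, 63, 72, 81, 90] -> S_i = 54 + 9*i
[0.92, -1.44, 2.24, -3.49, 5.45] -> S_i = 0.92*(-1.56)^i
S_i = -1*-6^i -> [-1, 6, -36, 216, -1296]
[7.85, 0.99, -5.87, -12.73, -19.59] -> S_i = 7.85 + -6.86*i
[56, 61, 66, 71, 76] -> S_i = 56 + 5*i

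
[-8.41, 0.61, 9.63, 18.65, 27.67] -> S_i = -8.41 + 9.02*i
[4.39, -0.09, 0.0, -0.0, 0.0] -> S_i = 4.39*(-0.02)^i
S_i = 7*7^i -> [7, 49, 343, 2401, 16807]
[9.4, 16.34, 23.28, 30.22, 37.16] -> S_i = 9.40 + 6.94*i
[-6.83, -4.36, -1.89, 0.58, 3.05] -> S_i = -6.83 + 2.47*i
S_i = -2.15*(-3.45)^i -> [-2.15, 7.42, -25.59, 88.29, -304.59]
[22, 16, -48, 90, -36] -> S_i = Random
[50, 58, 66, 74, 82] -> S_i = 50 + 8*i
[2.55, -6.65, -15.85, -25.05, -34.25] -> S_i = 2.55 + -9.20*i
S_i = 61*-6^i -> [61, -366, 2196, -13176, 79056]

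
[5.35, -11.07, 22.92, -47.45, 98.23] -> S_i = 5.35*(-2.07)^i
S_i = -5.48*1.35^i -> [-5.48, -7.4, -9.99, -13.48, -18.2]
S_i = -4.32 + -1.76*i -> [-4.32, -6.08, -7.84, -9.6, -11.36]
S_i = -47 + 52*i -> [-47, 5, 57, 109, 161]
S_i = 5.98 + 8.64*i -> [5.98, 14.62, 23.26, 31.9, 40.54]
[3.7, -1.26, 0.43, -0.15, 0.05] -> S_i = 3.70*(-0.34)^i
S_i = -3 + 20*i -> [-3, 17, 37, 57, 77]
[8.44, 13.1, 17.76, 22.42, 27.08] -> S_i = 8.44 + 4.66*i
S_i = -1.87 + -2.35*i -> [-1.87, -4.22, -6.57, -8.92, -11.27]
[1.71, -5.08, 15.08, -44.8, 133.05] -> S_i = 1.71*(-2.97)^i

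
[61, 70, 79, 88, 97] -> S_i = 61 + 9*i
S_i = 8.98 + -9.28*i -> [8.98, -0.3, -9.58, -18.86, -28.14]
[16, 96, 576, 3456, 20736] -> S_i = 16*6^i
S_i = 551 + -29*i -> [551, 522, 493, 464, 435]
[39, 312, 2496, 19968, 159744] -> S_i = 39*8^i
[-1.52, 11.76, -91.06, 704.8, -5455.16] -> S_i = -1.52*(-7.74)^i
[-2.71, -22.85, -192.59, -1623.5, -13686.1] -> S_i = -2.71*8.43^i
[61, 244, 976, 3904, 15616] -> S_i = 61*4^i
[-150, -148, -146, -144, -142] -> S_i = -150 + 2*i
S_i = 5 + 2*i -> [5, 7, 9, 11, 13]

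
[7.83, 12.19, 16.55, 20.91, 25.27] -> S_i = 7.83 + 4.36*i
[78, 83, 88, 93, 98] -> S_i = 78 + 5*i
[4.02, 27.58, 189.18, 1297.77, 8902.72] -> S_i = 4.02*6.86^i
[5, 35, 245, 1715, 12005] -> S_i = 5*7^i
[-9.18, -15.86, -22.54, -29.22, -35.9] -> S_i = -9.18 + -6.68*i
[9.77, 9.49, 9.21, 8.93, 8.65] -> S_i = 9.77 + -0.28*i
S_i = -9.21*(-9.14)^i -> [-9.21, 84.18, -769.4, 7032.31, -64275.34]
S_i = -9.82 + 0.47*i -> [-9.82, -9.35, -8.88, -8.41, -7.94]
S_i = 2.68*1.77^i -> [2.68, 4.74, 8.4, 14.86, 26.3]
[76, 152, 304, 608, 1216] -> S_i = 76*2^i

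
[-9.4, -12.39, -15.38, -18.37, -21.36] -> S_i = -9.40 + -2.99*i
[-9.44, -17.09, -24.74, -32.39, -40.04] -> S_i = -9.44 + -7.65*i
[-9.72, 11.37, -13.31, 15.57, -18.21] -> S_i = -9.72*(-1.17)^i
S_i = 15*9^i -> [15, 135, 1215, 10935, 98415]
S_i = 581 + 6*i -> [581, 587, 593, 599, 605]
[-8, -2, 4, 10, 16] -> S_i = -8 + 6*i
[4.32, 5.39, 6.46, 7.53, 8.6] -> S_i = 4.32 + 1.07*i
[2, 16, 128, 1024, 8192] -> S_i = 2*8^i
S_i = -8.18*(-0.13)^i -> [-8.18, 1.06, -0.14, 0.02, -0.0]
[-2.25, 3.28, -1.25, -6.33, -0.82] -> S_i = Random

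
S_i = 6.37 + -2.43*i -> [6.37, 3.94, 1.51, -0.92, -3.35]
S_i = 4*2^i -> [4, 8, 16, 32, 64]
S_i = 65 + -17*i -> [65, 48, 31, 14, -3]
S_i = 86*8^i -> [86, 688, 5504, 44032, 352256]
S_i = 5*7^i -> [5, 35, 245, 1715, 12005]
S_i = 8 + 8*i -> [8, 16, 24, 32, 40]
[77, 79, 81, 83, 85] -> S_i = 77 + 2*i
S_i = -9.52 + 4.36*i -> [-9.52, -5.16, -0.8, 3.56, 7.92]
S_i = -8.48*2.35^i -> [-8.48, -19.93, -46.83, -110.05, -258.62]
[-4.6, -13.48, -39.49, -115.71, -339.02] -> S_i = -4.60*2.93^i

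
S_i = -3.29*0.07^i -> [-3.29, -0.23, -0.02, -0.0, -0.0]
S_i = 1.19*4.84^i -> [1.19, 5.76, 27.88, 134.92, 653.02]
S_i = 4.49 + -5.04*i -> [4.49, -0.55, -5.59, -10.63, -15.67]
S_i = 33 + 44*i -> [33, 77, 121, 165, 209]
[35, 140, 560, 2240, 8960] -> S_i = 35*4^i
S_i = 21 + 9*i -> [21, 30, 39, 48, 57]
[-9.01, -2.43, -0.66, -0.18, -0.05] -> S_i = -9.01*0.27^i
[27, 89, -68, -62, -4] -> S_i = Random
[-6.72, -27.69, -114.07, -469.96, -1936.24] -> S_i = -6.72*4.12^i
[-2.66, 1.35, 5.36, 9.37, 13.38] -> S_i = -2.66 + 4.01*i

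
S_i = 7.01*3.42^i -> [7.01, 23.97, 81.99, 280.41, 959.01]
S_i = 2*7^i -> [2, 14, 98, 686, 4802]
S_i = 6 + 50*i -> [6, 56, 106, 156, 206]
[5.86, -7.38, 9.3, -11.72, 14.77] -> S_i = 5.86*(-1.26)^i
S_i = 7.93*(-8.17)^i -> [7.93, -64.79, 529.32, -4324.53, 35331.45]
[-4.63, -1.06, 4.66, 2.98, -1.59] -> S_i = Random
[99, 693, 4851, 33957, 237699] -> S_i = 99*7^i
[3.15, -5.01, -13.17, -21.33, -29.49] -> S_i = 3.15 + -8.16*i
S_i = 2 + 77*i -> [2, 79, 156, 233, 310]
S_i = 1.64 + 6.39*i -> [1.64, 8.03, 14.42, 20.81, 27.2]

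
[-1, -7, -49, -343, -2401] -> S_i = -1*7^i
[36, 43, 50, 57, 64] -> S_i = 36 + 7*i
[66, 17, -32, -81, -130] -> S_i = 66 + -49*i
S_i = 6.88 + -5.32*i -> [6.88, 1.56, -3.76, -9.08, -14.4]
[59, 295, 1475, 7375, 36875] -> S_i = 59*5^i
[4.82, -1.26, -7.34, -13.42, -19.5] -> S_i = 4.82 + -6.08*i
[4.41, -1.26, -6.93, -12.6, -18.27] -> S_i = 4.41 + -5.67*i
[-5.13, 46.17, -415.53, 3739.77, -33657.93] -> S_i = -5.13*(-9.00)^i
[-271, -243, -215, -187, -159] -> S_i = -271 + 28*i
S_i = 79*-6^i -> [79, -474, 2844, -17064, 102384]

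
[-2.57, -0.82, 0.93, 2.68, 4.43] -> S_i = -2.57 + 1.75*i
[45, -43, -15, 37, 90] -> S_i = Random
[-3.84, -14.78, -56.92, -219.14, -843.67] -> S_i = -3.84*3.85^i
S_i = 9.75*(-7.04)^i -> [9.75, -68.64, 483.23, -3401.91, 23949.43]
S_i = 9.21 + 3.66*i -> [9.21, 12.87, 16.53, 20.19, 23.85]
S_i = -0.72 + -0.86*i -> [-0.72, -1.58, -2.44, -3.3, -4.16]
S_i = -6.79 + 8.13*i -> [-6.79, 1.34, 9.47, 17.6, 25.73]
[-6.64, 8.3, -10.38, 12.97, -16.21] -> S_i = -6.64*(-1.25)^i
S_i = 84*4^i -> [84, 336, 1344, 5376, 21504]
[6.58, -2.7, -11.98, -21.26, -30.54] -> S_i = 6.58 + -9.28*i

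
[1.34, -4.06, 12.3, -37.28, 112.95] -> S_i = 1.34*(-3.03)^i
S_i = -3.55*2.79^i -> [-3.55, -9.9, -27.63, -77.1, -215.1]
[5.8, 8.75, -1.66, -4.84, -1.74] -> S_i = Random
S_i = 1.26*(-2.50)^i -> [1.26, -3.15, 7.88, -19.69, 49.22]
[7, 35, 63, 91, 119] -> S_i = 7 + 28*i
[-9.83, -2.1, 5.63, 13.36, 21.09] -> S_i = -9.83 + 7.73*i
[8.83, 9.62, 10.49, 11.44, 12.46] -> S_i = 8.83*1.09^i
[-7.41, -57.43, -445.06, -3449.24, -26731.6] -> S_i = -7.41*7.75^i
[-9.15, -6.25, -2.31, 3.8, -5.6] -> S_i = Random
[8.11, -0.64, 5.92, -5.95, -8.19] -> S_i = Random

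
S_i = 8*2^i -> [8, 16, 32, 64, 128]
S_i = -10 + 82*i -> [-10, 72, 154, 236, 318]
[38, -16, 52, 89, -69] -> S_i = Random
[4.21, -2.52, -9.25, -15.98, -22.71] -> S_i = 4.21 + -6.73*i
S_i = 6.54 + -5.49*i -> [6.54, 1.05, -4.44, -9.93, -15.42]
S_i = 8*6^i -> [8, 48, 288, 1728, 10368]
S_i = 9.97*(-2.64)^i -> [9.97, -26.32, 69.49, -183.45, 484.3]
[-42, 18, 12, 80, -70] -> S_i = Random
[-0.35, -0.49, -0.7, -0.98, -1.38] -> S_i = -0.35*1.41^i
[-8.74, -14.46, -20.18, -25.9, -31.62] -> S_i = -8.74 + -5.72*i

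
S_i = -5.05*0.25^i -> [-5.05, -1.26, -0.32, -0.08, -0.02]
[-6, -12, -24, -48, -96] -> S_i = -6*2^i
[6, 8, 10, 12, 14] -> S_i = 6 + 2*i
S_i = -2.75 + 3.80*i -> [-2.75, 1.05, 4.85, 8.65, 12.45]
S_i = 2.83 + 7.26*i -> [2.83, 10.09, 17.35, 24.61, 31.87]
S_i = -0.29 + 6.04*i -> [-0.29, 5.75, 11.79, 17.83, 23.87]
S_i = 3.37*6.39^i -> [3.37, 21.53, 137.6, 879.29, 5618.67]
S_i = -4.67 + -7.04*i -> [-4.67, -11.71, -18.75, -25.79, -32.83]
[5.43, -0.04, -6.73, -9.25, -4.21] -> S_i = Random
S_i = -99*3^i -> [-99, -297, -891, -2673, -8019]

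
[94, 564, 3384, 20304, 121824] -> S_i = 94*6^i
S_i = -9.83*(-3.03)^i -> [-9.83, 29.78, -90.25, 273.45, -828.56]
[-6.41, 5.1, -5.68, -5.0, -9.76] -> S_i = Random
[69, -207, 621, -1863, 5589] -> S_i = 69*-3^i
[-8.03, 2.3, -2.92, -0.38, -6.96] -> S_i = Random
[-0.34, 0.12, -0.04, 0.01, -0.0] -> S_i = -0.34*(-0.34)^i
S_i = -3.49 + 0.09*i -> [-3.49, -3.4, -3.31, -3.22, -3.13]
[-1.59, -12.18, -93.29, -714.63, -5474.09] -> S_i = -1.59*7.66^i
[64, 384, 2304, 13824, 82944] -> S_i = 64*6^i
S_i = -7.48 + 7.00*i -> [-7.48, -0.48, 6.52, 13.52, 20.52]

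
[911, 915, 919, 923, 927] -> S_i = 911 + 4*i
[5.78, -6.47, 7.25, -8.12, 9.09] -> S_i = 5.78*(-1.12)^i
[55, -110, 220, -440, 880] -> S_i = 55*-2^i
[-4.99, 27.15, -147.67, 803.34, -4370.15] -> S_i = -4.99*(-5.44)^i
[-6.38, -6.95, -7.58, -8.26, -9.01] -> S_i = -6.38*1.09^i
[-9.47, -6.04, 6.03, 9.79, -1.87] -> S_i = Random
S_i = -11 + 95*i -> [-11, 84, 179, 274, 369]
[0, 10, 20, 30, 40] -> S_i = 0 + 10*i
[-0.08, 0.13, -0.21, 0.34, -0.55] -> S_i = -0.08*(-1.62)^i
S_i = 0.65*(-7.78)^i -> [0.65, -5.06, 39.34, -306.09, 2381.4]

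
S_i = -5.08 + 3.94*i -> [-5.08, -1.14, 2.8, 6.74, 10.68]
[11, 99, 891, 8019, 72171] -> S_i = 11*9^i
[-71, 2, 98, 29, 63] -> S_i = Random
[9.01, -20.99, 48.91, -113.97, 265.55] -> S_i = 9.01*(-2.33)^i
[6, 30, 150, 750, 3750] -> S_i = 6*5^i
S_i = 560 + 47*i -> [560, 607, 654, 701, 748]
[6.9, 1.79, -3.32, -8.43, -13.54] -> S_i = 6.90 + -5.11*i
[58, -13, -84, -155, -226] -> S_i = 58 + -71*i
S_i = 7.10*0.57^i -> [7.1, 4.05, 2.31, 1.31, 0.75]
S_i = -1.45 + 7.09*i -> [-1.45, 5.64, 12.73, 19.82, 26.91]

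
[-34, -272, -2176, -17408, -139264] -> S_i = -34*8^i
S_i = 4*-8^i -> [4, -32, 256, -2048, 16384]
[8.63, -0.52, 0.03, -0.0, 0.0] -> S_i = 8.63*(-0.06)^i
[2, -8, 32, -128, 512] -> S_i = 2*-4^i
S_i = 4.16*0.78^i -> [4.16, 3.24, 2.53, 1.97, 1.54]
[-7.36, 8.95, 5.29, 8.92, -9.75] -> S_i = Random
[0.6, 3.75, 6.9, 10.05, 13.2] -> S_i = 0.60 + 3.15*i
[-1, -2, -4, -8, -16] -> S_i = -1*2^i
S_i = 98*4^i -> [98, 392, 1568, 6272, 25088]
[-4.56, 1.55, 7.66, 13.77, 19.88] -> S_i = -4.56 + 6.11*i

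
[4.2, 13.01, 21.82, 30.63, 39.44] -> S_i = 4.20 + 8.81*i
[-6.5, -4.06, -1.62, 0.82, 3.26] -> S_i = -6.50 + 2.44*i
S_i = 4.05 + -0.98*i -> [4.05, 3.07, 2.09, 1.11, 0.13]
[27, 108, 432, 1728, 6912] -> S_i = 27*4^i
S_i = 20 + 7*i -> [20, 27, 34, 41, 48]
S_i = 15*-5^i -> [15, -75, 375, -1875, 9375]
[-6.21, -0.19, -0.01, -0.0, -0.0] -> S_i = -6.21*0.03^i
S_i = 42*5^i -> [42, 210, 1050, 5250, 26250]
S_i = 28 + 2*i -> [28, 30, 32, 34, 36]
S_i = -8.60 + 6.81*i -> [-8.6, -1.79, 5.02, 11.83, 18.64]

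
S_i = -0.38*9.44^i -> [-0.38, -3.59, -33.86, -319.67, -3017.67]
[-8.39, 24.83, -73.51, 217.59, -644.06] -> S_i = -8.39*(-2.96)^i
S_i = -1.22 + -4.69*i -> [-1.22, -5.91, -10.6, -15.29, -19.98]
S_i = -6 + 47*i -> [-6, 41, 88, 135, 182]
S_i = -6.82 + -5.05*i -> [-6.82, -11.87, -16.92, -21.97, -27.02]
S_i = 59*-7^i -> [59, -413, 2891, -20237, 141659]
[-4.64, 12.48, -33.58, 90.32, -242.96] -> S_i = -4.64*(-2.69)^i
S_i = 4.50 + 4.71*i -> [4.5, 9.21, 13.92, 18.63, 23.34]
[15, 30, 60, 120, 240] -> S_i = 15*2^i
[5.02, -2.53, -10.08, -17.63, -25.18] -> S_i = 5.02 + -7.55*i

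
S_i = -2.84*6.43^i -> [-2.84, -18.26, -117.42, -755.01, -4854.7]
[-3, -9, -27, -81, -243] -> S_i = -3*3^i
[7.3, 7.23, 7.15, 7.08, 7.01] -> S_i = 7.30*0.99^i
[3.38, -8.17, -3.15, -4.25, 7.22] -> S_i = Random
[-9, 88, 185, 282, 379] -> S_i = -9 + 97*i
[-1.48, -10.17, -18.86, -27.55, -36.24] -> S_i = -1.48 + -8.69*i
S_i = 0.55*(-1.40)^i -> [0.55, -0.77, 1.08, -1.51, 2.11]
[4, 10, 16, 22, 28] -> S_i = 4 + 6*i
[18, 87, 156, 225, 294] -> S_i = 18 + 69*i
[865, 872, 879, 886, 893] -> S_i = 865 + 7*i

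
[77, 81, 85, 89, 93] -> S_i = 77 + 4*i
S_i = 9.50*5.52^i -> [9.5, 52.44, 289.47, 1597.87, 8820.23]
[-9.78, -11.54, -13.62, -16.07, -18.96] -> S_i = -9.78*1.18^i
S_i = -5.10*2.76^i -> [-5.1, -14.08, -38.85, -107.23, -295.94]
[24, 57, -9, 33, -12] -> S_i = Random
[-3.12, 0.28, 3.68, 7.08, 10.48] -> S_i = -3.12 + 3.40*i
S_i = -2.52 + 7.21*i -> [-2.52, 4.69, 11.9, 19.11, 26.32]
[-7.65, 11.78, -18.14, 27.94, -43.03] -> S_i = -7.65*(-1.54)^i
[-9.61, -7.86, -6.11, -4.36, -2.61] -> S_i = -9.61 + 1.75*i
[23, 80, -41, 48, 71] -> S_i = Random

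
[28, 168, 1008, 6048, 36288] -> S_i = 28*6^i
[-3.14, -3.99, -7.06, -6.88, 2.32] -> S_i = Random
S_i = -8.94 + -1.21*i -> [-8.94, -10.15, -11.36, -12.57, -13.78]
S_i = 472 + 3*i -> [472, 475, 478, 481, 484]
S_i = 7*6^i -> [7, 42, 252, 1512, 9072]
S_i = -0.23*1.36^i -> [-0.23, -0.31, -0.43, -0.58, -0.79]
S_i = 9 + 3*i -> [9, 12, 15, 18, 21]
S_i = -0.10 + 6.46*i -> [-0.1, 6.36, 12.82, 19.28, 25.74]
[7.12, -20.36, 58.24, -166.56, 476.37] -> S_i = 7.12*(-2.86)^i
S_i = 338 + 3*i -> [338, 341, 344, 347, 350]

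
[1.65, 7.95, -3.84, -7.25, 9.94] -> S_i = Random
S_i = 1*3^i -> [1, 3, 9, 27, 81]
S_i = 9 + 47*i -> [9, 56, 103, 150, 197]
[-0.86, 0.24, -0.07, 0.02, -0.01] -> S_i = -0.86*(-0.28)^i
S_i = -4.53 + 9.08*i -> [-4.53, 4.55, 13.63, 22.71, 31.79]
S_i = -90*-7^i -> [-90, 630, -4410, 30870, -216090]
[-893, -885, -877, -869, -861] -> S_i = -893 + 8*i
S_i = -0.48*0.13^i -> [-0.48, -0.06, -0.01, -0.0, -0.0]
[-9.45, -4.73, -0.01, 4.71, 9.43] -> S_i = -9.45 + 4.72*i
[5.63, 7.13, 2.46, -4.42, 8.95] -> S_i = Random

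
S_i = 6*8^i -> [6, 48, 384, 3072, 24576]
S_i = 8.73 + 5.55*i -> [8.73, 14.28, 19.83, 25.38, 30.93]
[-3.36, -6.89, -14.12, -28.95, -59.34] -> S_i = -3.36*2.05^i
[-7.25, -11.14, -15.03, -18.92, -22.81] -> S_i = -7.25 + -3.89*i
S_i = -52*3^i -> [-52, -156, -468, -1404, -4212]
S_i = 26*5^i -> [26, 130, 650, 3250, 16250]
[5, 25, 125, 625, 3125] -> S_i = 5*5^i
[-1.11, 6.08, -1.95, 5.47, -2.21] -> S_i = Random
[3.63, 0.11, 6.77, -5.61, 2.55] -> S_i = Random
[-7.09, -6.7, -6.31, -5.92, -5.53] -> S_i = -7.09 + 0.39*i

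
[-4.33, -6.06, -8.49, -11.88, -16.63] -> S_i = -4.33*1.40^i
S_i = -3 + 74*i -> [-3, 71, 145, 219, 293]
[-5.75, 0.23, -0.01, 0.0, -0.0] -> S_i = -5.75*(-0.04)^i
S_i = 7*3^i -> [7, 21, 63, 189, 567]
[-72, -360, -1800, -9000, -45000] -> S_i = -72*5^i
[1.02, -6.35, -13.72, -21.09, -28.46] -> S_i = 1.02 + -7.37*i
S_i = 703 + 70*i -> [703, 773, 843, 913, 983]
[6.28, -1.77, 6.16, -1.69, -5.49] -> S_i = Random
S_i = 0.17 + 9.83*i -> [0.17, 10.0, 19.83, 29.66, 39.49]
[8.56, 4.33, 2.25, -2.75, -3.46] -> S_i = Random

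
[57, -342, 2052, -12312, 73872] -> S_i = 57*-6^i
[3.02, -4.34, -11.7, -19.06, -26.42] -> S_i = 3.02 + -7.36*i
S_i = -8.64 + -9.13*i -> [-8.64, -17.77, -26.9, -36.03, -45.16]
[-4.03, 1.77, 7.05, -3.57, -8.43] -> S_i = Random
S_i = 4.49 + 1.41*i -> [4.49, 5.9, 7.31, 8.72, 10.13]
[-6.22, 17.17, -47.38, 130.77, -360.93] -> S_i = -6.22*(-2.76)^i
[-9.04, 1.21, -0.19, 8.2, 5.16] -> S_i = Random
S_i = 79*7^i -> [79, 553, 3871, 27097, 189679]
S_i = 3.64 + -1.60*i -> [3.64, 2.04, 0.44, -1.16, -2.76]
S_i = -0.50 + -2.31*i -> [-0.5, -2.81, -5.12, -7.43, -9.74]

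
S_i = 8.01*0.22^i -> [8.01, 1.76, 0.39, 0.09, 0.02]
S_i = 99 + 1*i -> [99, 100, 101, 102, 103]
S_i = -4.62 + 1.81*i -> [-4.62, -2.81, -1.0, 0.81, 2.62]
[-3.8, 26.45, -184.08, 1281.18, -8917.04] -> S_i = -3.80*(-6.96)^i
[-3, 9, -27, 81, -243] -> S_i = -3*-3^i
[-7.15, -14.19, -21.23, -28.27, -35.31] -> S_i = -7.15 + -7.04*i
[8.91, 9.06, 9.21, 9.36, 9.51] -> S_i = 8.91 + 0.15*i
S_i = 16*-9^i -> [16, -144, 1296, -11664, 104976]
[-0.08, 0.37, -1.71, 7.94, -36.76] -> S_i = -0.08*(-4.63)^i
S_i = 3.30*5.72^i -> [3.3, 18.88, 107.97, 617.59, 3532.63]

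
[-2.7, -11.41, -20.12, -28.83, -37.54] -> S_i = -2.70 + -8.71*i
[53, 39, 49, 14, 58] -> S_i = Random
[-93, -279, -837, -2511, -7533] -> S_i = -93*3^i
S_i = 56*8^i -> [56, 448, 3584, 28672, 229376]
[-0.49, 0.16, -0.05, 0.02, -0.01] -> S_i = -0.49*(-0.32)^i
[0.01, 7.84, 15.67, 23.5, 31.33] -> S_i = 0.01 + 7.83*i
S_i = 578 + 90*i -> [578, 668, 758, 848, 938]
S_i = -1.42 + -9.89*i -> [-1.42, -11.31, -21.2, -31.09, -40.98]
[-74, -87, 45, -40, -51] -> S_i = Random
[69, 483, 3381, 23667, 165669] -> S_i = 69*7^i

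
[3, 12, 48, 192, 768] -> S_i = 3*4^i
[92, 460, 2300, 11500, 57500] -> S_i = 92*5^i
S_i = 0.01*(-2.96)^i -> [0.01, -0.03, 0.09, -0.26, 0.77]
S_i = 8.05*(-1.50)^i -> [8.05, -12.08, 18.11, -27.17, 40.75]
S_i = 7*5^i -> [7, 35, 175, 875, 4375]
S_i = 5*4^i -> [5, 20, 80, 320, 1280]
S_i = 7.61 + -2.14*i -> [7.61, 5.47, 3.33, 1.19, -0.95]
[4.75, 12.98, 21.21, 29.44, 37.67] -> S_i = 4.75 + 8.23*i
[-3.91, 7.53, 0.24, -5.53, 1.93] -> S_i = Random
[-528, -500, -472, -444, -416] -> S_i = -528 + 28*i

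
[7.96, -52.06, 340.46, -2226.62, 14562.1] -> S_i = 7.96*(-6.54)^i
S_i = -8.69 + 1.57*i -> [-8.69, -7.12, -5.55, -3.98, -2.41]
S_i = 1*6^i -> [1, 6, 36, 216, 1296]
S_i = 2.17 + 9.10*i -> [2.17, 11.27, 20.37, 29.47, 38.57]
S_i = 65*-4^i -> [65, -260, 1040, -4160, 16640]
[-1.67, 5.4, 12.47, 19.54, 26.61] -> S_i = -1.67 + 7.07*i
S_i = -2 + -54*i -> [-2, -56, -110, -164, -218]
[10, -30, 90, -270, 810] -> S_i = 10*-3^i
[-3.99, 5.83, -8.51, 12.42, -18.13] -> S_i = -3.99*(-1.46)^i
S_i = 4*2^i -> [4, 8, 16, 32, 64]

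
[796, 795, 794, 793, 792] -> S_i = 796 + -1*i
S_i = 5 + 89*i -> [5, 94, 183, 272, 361]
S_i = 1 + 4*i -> [1, 5, 9, 13, 17]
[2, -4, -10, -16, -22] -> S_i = 2 + -6*i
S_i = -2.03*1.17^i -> [-2.03, -2.38, -2.78, -3.25, -3.8]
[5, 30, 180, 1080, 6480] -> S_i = 5*6^i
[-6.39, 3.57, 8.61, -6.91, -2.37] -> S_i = Random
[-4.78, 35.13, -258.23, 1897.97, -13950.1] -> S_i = -4.78*(-7.35)^i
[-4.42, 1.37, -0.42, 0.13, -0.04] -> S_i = -4.42*(-0.31)^i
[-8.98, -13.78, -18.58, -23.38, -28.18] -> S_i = -8.98 + -4.80*i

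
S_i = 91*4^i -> [91, 364, 1456, 5824, 23296]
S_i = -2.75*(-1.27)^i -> [-2.75, 3.49, -4.44, 5.63, -7.15]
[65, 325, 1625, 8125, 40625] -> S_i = 65*5^i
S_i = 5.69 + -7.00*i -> [5.69, -1.31, -8.31, -15.31, -22.31]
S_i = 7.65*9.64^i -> [7.65, 73.75, 710.91, 6853.19, 66064.72]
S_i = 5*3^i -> [5, 15, 45, 135, 405]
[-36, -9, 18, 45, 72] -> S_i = -36 + 27*i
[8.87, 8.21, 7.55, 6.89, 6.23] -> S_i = 8.87 + -0.66*i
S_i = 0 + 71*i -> [0, 71, 142, 213, 284]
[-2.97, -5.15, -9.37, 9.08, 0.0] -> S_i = Random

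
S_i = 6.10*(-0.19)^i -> [6.1, -1.16, 0.22, -0.04, 0.01]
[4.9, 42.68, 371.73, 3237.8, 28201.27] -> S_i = 4.90*8.71^i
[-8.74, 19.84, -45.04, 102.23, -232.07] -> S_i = -8.74*(-2.27)^i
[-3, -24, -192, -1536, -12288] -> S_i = -3*8^i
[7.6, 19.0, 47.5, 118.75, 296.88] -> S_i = 7.60*2.50^i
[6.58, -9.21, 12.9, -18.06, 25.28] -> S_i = 6.58*(-1.40)^i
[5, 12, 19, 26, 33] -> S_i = 5 + 7*i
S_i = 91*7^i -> [91, 637, 4459, 31213, 218491]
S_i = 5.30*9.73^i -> [5.3, 51.57, 501.77, 4882.19, 47503.68]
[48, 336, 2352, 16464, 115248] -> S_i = 48*7^i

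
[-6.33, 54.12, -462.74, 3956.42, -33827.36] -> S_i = -6.33*(-8.55)^i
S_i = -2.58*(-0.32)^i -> [-2.58, 0.83, -0.26, 0.08, -0.03]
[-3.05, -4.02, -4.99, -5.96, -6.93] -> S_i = -3.05 + -0.97*i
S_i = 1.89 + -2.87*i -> [1.89, -0.98, -3.85, -6.72, -9.59]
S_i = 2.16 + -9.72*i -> [2.16, -7.56, -17.28, -27.0, -36.72]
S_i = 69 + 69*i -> [69, 138, 207, 276, 345]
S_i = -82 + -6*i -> [-82, -88, -94, -100, -106]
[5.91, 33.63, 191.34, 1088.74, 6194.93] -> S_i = 5.91*5.69^i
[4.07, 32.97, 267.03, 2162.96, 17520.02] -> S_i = 4.07*8.10^i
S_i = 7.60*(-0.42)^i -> [7.6, -3.19, 1.34, -0.56, 0.24]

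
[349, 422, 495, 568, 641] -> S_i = 349 + 73*i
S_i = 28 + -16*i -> [28, 12, -4, -20, -36]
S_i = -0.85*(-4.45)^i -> [-0.85, 3.78, -16.83, 74.9, -333.32]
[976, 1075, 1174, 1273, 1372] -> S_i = 976 + 99*i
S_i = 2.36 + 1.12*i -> [2.36, 3.48, 4.6, 5.72, 6.84]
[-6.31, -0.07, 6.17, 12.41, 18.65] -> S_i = -6.31 + 6.24*i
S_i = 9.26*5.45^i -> [9.26, 50.47, 275.05, 1499.0, 8169.53]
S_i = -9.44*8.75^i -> [-9.44, -82.6, -722.75, -6324.06, -55335.55]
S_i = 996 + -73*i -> [996, 923, 850, 777, 704]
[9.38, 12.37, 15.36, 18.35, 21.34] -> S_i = 9.38 + 2.99*i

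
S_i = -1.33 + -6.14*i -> [-1.33, -7.47, -13.61, -19.75, -25.89]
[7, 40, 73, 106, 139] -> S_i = 7 + 33*i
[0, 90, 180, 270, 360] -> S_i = 0 + 90*i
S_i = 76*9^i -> [76, 684, 6156, 55404, 498636]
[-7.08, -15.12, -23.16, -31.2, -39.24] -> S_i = -7.08 + -8.04*i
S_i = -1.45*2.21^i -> [-1.45, -3.2, -7.08, -15.65, -34.59]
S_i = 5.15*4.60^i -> [5.15, 23.69, 108.97, 501.28, 2305.89]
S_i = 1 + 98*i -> [1, 99, 197, 295, 393]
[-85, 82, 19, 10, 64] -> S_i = Random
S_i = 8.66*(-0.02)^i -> [8.66, -0.17, 0.0, -0.0, 0.0]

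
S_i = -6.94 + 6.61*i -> [-6.94, -0.33, 6.28, 12.89, 19.5]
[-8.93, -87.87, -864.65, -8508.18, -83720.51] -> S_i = -8.93*9.84^i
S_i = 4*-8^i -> [4, -32, 256, -2048, 16384]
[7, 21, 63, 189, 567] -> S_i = 7*3^i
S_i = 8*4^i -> [8, 32, 128, 512, 2048]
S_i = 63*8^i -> [63, 504, 4032, 32256, 258048]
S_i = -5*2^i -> [-5, -10, -20, -40, -80]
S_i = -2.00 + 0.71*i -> [-2.0, -1.29, -0.58, 0.13, 0.84]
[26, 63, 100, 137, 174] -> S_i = 26 + 37*i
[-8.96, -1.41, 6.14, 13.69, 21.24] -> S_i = -8.96 + 7.55*i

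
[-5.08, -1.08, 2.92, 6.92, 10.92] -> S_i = -5.08 + 4.00*i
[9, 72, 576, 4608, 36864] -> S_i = 9*8^i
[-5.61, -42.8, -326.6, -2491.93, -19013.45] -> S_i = -5.61*7.63^i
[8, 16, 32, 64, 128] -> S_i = 8*2^i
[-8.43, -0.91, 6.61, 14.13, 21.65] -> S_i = -8.43 + 7.52*i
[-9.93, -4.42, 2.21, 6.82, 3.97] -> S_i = Random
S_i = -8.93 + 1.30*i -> [-8.93, -7.63, -6.33, -5.03, -3.73]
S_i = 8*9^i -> [8, 72, 648, 5832, 52488]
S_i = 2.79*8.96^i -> [2.79, 25.0, 223.99, 2006.91, 17981.93]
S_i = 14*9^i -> [14, 126, 1134, 10206, 91854]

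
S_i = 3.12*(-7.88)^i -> [3.12, -24.59, 193.73, -1526.63, 12029.83]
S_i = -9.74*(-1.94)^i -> [-9.74, 18.9, -36.66, 71.12, -137.96]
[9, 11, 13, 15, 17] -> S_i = 9 + 2*i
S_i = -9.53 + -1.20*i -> [-9.53, -10.73, -11.93, -13.13, -14.33]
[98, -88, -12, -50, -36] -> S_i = Random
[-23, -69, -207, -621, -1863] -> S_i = -23*3^i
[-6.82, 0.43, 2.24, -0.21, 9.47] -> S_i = Random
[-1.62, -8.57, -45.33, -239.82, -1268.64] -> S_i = -1.62*5.29^i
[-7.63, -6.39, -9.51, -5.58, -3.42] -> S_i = Random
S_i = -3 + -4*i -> [-3, -7, -11, -15, -19]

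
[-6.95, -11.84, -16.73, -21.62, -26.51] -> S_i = -6.95 + -4.89*i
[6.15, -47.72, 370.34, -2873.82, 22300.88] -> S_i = 6.15*(-7.76)^i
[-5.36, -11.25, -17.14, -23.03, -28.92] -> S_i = -5.36 + -5.89*i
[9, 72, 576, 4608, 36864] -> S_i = 9*8^i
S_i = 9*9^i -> [9, 81, 729, 6561, 59049]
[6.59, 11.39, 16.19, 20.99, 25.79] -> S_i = 6.59 + 4.80*i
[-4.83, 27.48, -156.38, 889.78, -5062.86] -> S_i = -4.83*(-5.69)^i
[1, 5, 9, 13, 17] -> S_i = 1 + 4*i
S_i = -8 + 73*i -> [-8, 65, 138, 211, 284]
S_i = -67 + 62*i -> [-67, -5, 57, 119, 181]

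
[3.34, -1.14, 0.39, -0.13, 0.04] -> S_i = 3.34*(-0.34)^i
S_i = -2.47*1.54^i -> [-2.47, -3.8, -5.86, -9.02, -13.89]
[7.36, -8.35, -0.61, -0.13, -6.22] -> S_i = Random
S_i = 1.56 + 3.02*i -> [1.56, 4.58, 7.6, 10.62, 13.64]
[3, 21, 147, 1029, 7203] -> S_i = 3*7^i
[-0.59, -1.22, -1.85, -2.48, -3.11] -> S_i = -0.59 + -0.63*i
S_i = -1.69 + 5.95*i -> [-1.69, 4.26, 10.21, 16.16, 22.11]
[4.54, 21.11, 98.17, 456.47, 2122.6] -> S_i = 4.54*4.65^i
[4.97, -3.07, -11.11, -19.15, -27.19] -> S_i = 4.97 + -8.04*i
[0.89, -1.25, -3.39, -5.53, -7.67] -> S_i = 0.89 + -2.14*i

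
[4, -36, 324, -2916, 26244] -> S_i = 4*-9^i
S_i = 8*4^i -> [8, 32, 128, 512, 2048]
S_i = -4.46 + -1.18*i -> [-4.46, -5.64, -6.82, -8.0, -9.18]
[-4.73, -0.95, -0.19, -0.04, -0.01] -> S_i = -4.73*0.20^i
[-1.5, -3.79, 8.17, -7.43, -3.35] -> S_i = Random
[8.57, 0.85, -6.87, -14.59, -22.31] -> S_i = 8.57 + -7.72*i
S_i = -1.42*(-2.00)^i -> [-1.42, 2.84, -5.68, 11.36, -22.72]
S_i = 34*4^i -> [34, 136, 544, 2176, 8704]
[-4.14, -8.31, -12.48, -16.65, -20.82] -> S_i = -4.14 + -4.17*i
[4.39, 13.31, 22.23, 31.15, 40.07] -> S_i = 4.39 + 8.92*i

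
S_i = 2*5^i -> [2, 10, 50, 250, 1250]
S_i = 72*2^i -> [72, 144, 288, 576, 1152]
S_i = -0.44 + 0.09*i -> [-0.44, -0.35, -0.26, -0.17, -0.08]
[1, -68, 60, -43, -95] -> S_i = Random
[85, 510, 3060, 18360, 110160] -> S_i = 85*6^i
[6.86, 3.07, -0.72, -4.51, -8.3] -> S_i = 6.86 + -3.79*i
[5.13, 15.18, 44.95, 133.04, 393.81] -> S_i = 5.13*2.96^i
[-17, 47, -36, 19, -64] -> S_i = Random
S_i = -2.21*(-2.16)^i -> [-2.21, 4.77, -10.31, 22.27, -48.11]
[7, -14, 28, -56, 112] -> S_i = 7*-2^i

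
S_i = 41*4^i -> [41, 164, 656, 2624, 10496]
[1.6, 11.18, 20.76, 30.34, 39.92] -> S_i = 1.60 + 9.58*i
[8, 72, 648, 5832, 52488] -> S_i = 8*9^i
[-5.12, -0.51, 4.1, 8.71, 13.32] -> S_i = -5.12 + 4.61*i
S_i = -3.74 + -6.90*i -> [-3.74, -10.64, -17.54, -24.44, -31.34]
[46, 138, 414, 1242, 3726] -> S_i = 46*3^i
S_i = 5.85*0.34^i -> [5.85, 1.99, 0.68, 0.23, 0.08]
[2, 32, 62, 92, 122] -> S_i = 2 + 30*i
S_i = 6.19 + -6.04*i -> [6.19, 0.15, -5.89, -11.93, -17.97]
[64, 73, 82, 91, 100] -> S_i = 64 + 9*i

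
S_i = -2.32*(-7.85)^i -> [-2.32, 18.21, -142.96, 1122.27, -8809.81]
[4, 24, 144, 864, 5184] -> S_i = 4*6^i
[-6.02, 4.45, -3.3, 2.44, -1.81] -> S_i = -6.02*(-0.74)^i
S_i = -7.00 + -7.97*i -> [-7.0, -14.97, -22.94, -30.91, -38.88]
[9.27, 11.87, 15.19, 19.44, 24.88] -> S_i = 9.27*1.28^i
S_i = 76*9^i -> [76, 684, 6156, 55404, 498636]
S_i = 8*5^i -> [8, 40, 200, 1000, 5000]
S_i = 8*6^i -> [8, 48, 288, 1728, 10368]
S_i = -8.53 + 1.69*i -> [-8.53, -6.84, -5.15, -3.46, -1.77]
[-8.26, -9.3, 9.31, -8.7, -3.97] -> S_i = Random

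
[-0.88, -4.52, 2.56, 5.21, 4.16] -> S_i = Random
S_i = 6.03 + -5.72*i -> [6.03, 0.31, -5.41, -11.13, -16.85]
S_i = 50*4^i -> [50, 200, 800, 3200, 12800]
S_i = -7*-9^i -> [-7, 63, -567, 5103, -45927]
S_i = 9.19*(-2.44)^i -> [9.19, -22.42, 54.71, -133.5, 325.74]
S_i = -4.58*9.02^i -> [-4.58, -41.31, -372.63, -3361.13, -30317.38]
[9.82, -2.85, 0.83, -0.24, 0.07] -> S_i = 9.82*(-0.29)^i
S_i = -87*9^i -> [-87, -783, -7047, -63423, -570807]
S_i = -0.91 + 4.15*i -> [-0.91, 3.24, 7.39, 11.54, 15.69]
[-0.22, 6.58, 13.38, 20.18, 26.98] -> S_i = -0.22 + 6.80*i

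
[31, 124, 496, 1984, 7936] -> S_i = 31*4^i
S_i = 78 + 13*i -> [78, 91, 104, 117, 130]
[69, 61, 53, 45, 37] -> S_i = 69 + -8*i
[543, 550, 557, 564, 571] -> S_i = 543 + 7*i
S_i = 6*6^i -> [6, 36, 216, 1296, 7776]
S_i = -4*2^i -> [-4, -8, -16, -32, -64]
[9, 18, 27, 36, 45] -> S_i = 9 + 9*i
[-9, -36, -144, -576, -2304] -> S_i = -9*4^i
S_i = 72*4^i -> [72, 288, 1152, 4608, 18432]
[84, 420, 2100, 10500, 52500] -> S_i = 84*5^i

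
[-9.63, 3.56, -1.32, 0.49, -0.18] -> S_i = -9.63*(-0.37)^i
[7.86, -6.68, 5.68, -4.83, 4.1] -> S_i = 7.86*(-0.85)^i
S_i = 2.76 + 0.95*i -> [2.76, 3.71, 4.66, 5.61, 6.56]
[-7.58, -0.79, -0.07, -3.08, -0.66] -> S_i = Random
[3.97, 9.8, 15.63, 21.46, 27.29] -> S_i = 3.97 + 5.83*i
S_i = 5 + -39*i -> [5, -34, -73, -112, -151]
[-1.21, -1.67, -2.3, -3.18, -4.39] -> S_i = -1.21*1.38^i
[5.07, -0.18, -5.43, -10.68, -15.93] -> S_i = 5.07 + -5.25*i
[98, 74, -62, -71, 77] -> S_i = Random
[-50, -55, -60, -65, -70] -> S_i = -50 + -5*i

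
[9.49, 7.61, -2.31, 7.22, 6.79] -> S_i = Random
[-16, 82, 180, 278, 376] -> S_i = -16 + 98*i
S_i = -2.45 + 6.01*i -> [-2.45, 3.56, 9.57, 15.58, 21.59]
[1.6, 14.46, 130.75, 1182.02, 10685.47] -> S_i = 1.60*9.04^i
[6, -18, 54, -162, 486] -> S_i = 6*-3^i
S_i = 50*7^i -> [50, 350, 2450, 17150, 120050]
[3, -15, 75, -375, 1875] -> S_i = 3*-5^i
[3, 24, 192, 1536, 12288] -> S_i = 3*8^i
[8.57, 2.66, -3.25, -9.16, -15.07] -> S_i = 8.57 + -5.91*i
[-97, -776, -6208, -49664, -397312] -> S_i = -97*8^i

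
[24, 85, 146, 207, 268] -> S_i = 24 + 61*i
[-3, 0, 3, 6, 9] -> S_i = -3 + 3*i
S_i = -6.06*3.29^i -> [-6.06, -19.94, -65.59, -215.8, -710.0]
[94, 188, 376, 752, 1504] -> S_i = 94*2^i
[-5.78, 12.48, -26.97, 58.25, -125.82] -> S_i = -5.78*(-2.16)^i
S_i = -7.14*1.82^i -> [-7.14, -12.99, -23.65, -43.04, -78.34]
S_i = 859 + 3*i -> [859, 862, 865, 868, 871]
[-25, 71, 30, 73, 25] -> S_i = Random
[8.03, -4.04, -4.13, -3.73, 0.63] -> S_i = Random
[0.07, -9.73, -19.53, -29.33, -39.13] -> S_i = 0.07 + -9.80*i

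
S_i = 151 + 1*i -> [151, 152, 153, 154, 155]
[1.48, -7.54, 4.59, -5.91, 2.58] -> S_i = Random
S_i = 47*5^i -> [47, 235, 1175, 5875, 29375]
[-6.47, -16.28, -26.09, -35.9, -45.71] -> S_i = -6.47 + -9.81*i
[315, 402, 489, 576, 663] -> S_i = 315 + 87*i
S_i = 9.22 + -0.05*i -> [9.22, 9.17, 9.12, 9.07, 9.02]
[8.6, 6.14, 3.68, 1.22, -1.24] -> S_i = 8.60 + -2.46*i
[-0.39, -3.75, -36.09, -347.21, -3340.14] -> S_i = -0.39*9.62^i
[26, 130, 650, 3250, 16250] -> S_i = 26*5^i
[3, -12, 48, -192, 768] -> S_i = 3*-4^i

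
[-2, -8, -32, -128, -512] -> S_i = -2*4^i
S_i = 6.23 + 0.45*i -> [6.23, 6.68, 7.13, 7.58, 8.03]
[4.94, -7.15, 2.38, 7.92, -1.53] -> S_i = Random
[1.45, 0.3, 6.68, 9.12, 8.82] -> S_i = Random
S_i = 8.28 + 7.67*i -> [8.28, 15.95, 23.62, 31.29, 38.96]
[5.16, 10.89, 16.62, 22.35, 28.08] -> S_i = 5.16 + 5.73*i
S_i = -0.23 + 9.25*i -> [-0.23, 9.02, 18.27, 27.52, 36.77]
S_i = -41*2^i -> [-41, -82, -164, -328, -656]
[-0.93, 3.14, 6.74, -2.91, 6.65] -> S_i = Random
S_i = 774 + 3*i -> [774, 777, 780, 783, 786]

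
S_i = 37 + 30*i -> [37, 67, 97, 127, 157]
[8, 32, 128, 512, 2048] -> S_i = 8*4^i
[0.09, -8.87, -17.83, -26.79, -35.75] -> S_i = 0.09 + -8.96*i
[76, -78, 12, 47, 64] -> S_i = Random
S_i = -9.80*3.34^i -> [-9.8, -32.73, -109.32, -365.15, -1219.58]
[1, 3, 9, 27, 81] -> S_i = 1*3^i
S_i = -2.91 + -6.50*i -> [-2.91, -9.41, -15.91, -22.41, -28.91]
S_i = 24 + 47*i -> [24, 71, 118, 165, 212]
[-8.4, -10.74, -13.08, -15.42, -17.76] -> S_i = -8.40 + -2.34*i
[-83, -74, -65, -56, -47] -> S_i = -83 + 9*i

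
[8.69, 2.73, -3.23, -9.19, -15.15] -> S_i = 8.69 + -5.96*i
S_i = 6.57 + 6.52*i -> [6.57, 13.09, 19.61, 26.13, 32.65]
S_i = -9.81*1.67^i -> [-9.81, -16.38, -27.36, -45.69, -76.3]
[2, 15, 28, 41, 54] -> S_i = 2 + 13*i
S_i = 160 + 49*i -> [160, 209, 258, 307, 356]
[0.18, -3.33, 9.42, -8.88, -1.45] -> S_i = Random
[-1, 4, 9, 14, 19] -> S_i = -1 + 5*i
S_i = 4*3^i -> [4, 12, 36, 108, 324]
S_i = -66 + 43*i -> [-66, -23, 20, 63, 106]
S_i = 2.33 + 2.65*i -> [2.33, 4.98, 7.63, 10.28, 12.93]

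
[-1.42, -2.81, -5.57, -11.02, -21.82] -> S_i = -1.42*1.98^i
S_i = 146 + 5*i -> [146, 151, 156, 161, 166]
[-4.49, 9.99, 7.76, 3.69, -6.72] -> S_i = Random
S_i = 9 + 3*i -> [9, 12, 15, 18, 21]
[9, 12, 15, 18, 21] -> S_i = 9 + 3*i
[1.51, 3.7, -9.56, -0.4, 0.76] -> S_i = Random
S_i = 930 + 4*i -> [930, 934, 938, 942, 946]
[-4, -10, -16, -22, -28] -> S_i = -4 + -6*i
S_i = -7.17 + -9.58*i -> [-7.17, -16.75, -26.33, -35.91, -45.49]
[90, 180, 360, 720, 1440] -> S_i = 90*2^i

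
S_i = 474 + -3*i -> [474, 471, 468, 465, 462]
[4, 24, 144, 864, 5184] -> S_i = 4*6^i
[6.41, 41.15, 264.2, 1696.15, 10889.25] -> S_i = 6.41*6.42^i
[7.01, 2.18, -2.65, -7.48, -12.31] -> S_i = 7.01 + -4.83*i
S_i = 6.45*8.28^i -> [6.45, 53.41, 442.2, 3661.43, 30316.64]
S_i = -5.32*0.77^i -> [-5.32, -4.1, -3.15, -2.43, -1.87]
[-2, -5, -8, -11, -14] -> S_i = -2 + -3*i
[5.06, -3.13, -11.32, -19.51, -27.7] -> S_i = 5.06 + -8.19*i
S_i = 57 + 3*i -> [57, 60, 63, 66, 69]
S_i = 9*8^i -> [9, 72, 576, 4608, 36864]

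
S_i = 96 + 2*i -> [96, 98, 100, 102, 104]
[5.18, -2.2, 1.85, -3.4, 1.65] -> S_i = Random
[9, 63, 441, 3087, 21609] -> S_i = 9*7^i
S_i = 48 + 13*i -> [48, 61, 74, 87, 100]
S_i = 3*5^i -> [3, 15, 75, 375, 1875]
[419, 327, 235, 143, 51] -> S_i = 419 + -92*i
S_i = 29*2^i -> [29, 58, 116, 232, 464]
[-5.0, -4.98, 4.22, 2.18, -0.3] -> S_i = Random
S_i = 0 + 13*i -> [0, 13, 26, 39, 52]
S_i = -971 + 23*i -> [-971, -948, -925, -902, -879]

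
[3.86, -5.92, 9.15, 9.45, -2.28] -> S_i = Random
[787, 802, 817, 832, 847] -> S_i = 787 + 15*i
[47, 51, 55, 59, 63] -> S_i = 47 + 4*i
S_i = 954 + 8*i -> [954, 962, 970, 978, 986]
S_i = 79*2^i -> [79, 158, 316, 632, 1264]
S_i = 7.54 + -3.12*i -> [7.54, 4.42, 1.3, -1.82, -4.94]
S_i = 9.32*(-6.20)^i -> [9.32, -57.78, 358.26, -2221.22, 13771.55]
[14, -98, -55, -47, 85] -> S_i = Random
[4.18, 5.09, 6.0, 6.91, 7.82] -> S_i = 4.18 + 0.91*i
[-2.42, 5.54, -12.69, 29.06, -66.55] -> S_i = -2.42*(-2.29)^i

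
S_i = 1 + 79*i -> [1, 80, 159, 238, 317]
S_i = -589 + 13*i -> [-589, -576, -563, -550, -537]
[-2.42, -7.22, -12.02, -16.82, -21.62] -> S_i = -2.42 + -4.80*i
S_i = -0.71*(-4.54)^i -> [-0.71, 3.22, -14.63, 66.44, -301.64]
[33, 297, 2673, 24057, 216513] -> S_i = 33*9^i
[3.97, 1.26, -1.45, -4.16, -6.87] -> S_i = 3.97 + -2.71*i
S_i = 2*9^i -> [2, 18, 162, 1458, 13122]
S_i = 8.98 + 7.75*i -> [8.98, 16.73, 24.48, 32.23, 39.98]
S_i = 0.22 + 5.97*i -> [0.22, 6.19, 12.16, 18.13, 24.1]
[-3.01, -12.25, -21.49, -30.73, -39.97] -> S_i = -3.01 + -9.24*i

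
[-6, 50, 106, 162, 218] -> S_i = -6 + 56*i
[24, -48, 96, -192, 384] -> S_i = 24*-2^i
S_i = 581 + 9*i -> [581, 590, 599, 608, 617]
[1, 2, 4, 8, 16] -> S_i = 1*2^i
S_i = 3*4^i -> [3, 12, 48, 192, 768]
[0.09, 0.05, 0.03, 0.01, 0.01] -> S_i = 0.09*0.55^i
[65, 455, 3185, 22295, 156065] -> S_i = 65*7^i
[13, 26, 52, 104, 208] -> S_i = 13*2^i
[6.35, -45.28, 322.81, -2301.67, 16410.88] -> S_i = 6.35*(-7.13)^i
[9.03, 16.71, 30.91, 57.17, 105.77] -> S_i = 9.03*1.85^i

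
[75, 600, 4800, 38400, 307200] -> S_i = 75*8^i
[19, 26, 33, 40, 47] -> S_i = 19 + 7*i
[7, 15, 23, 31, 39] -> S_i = 7 + 8*i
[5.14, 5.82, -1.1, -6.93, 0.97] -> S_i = Random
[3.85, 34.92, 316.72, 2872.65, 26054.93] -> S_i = 3.85*9.07^i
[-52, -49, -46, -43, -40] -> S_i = -52 + 3*i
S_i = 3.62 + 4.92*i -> [3.62, 8.54, 13.46, 18.38, 23.3]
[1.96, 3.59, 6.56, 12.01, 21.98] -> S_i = 1.96*1.83^i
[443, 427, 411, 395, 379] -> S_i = 443 + -16*i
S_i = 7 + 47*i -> [7, 54, 101, 148, 195]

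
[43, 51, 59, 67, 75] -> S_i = 43 + 8*i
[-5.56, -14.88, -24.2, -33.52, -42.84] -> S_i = -5.56 + -9.32*i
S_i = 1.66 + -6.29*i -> [1.66, -4.63, -10.92, -17.21, -23.5]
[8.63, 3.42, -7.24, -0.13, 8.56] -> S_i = Random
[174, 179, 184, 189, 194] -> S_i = 174 + 5*i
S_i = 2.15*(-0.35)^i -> [2.15, -0.75, 0.26, -0.09, 0.03]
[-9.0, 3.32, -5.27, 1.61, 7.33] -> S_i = Random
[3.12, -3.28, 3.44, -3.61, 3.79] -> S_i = 3.12*(-1.05)^i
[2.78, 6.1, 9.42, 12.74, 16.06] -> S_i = 2.78 + 3.32*i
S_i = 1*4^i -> [1, 4, 16, 64, 256]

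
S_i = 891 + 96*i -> [891, 987, 1083, 1179, 1275]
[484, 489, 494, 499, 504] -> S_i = 484 + 5*i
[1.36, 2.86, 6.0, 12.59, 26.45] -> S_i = 1.36*2.10^i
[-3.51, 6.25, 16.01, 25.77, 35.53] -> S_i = -3.51 + 9.76*i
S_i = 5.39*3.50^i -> [5.39, 18.86, 66.03, 231.1, 808.84]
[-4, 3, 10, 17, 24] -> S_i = -4 + 7*i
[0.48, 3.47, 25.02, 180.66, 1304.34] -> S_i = 0.48*7.22^i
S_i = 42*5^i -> [42, 210, 1050, 5250, 26250]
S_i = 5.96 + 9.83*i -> [5.96, 15.79, 25.62, 35.45, 45.28]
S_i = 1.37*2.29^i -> [1.37, 3.14, 7.18, 16.45, 37.68]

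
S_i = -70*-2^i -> [-70, 140, -280, 560, -1120]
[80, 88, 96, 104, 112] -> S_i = 80 + 8*i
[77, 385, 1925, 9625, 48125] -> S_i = 77*5^i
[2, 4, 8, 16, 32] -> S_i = 2*2^i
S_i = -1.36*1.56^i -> [-1.36, -2.12, -3.31, -5.16, -8.05]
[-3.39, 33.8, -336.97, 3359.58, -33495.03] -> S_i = -3.39*(-9.97)^i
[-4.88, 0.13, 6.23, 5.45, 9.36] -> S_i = Random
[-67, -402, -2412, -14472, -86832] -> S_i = -67*6^i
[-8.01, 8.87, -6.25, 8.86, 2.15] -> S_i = Random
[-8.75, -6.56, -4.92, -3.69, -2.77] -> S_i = -8.75*0.75^i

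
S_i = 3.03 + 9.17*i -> [3.03, 12.2, 21.37, 30.54, 39.71]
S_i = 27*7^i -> [27, 189, 1323, 9261, 64827]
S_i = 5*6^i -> [5, 30, 180, 1080, 6480]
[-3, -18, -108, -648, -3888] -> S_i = -3*6^i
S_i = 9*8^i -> [9, 72, 576, 4608, 36864]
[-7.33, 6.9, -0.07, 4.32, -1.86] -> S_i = Random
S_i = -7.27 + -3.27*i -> [-7.27, -10.54, -13.81, -17.08, -20.35]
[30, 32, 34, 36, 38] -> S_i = 30 + 2*i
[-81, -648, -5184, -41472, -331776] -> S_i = -81*8^i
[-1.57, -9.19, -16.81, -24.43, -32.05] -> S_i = -1.57 + -7.62*i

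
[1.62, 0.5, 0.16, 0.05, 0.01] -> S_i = 1.62*0.31^i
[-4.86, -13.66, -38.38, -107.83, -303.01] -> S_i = -4.86*2.81^i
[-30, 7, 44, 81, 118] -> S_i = -30 + 37*i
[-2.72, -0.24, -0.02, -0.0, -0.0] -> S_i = -2.72*0.09^i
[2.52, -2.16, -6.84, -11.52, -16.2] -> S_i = 2.52 + -4.68*i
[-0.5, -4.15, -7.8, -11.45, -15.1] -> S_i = -0.50 + -3.65*i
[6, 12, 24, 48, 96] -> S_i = 6*2^i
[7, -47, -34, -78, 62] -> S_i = Random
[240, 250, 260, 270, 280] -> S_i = 240 + 10*i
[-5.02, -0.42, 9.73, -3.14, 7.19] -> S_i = Random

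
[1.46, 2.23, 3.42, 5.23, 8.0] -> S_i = 1.46*1.53^i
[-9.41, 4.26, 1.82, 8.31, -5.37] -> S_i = Random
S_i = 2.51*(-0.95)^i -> [2.51, -2.38, 2.27, -2.15, 2.04]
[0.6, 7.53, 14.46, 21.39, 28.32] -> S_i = 0.60 + 6.93*i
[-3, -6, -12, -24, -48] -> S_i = -3*2^i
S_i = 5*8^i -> [5, 40, 320, 2560, 20480]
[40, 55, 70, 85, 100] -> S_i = 40 + 15*i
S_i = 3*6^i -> [3, 18, 108, 648, 3888]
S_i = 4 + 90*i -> [4, 94, 184, 274, 364]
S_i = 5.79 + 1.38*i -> [5.79, 7.17, 8.55, 9.93, 11.31]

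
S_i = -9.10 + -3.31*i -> [-9.1, -12.41, -15.72, -19.03, -22.34]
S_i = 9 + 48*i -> [9, 57, 105, 153, 201]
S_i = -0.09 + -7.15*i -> [-0.09, -7.24, -14.39, -21.54, -28.69]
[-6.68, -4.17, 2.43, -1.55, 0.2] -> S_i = Random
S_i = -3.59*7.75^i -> [-3.59, -27.82, -215.62, -1671.09, -12950.94]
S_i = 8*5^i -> [8, 40, 200, 1000, 5000]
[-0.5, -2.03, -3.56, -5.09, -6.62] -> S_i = -0.50 + -1.53*i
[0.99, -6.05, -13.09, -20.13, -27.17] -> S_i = 0.99 + -7.04*i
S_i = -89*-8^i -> [-89, 712, -5696, 45568, -364544]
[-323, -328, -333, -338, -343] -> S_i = -323 + -5*i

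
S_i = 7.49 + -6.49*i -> [7.49, 1.0, -5.49, -11.98, -18.47]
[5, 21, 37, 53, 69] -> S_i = 5 + 16*i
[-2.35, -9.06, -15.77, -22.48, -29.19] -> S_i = -2.35 + -6.71*i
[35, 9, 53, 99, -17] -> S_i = Random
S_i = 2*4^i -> [2, 8, 32, 128, 512]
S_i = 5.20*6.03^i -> [5.2, 31.36, 189.08, 1140.13, 6875.0]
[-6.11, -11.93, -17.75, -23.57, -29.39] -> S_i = -6.11 + -5.82*i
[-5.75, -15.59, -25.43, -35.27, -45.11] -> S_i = -5.75 + -9.84*i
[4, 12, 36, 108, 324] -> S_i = 4*3^i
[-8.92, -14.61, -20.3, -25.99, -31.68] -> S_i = -8.92 + -5.69*i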